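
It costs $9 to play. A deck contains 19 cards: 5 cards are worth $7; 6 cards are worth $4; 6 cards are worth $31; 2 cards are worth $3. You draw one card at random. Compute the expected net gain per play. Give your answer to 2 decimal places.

E[payout] = (5/19)·7 + (6/19)·4 + (6/19)·31 + (2/19)·3 = 251/19
Expected profit = 251/19 − 9 = 80/19 ≈ $4.21

$4.21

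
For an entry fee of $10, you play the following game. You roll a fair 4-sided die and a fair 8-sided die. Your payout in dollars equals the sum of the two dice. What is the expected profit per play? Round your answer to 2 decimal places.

Distribution of the sum of the two dice: 2 w.p. 1/32, 3 w.p. 1/16, 4 w.p. 3/32, 5 w.p. 1/8, 6 w.p. 1/8, 7 w.p. 1/8, …
E[payout] = (1/32)·2 + (1/16)·3 + (3/32)·4 + (1/8)·5 + (1/8)·6 + (1/8)·7 + (1/8)·8 + (1/8)·9 + (3/32)·10 + (1/16)·11 + (1/32)·12 = 7
Expected profit = 7 − 10 = -3 ≈ -$3.00

-$3.00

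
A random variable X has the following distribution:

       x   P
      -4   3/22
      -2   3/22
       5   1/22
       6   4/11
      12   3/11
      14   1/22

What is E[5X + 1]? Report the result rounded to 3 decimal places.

E[5x+1] = (3/22)·(-19) + (3/22)·(-9) + (1/22)·26 + (4/11)·31 + (3/11)·61 + (1/22)·71
     = 57/2 ≈ 28.500

28.500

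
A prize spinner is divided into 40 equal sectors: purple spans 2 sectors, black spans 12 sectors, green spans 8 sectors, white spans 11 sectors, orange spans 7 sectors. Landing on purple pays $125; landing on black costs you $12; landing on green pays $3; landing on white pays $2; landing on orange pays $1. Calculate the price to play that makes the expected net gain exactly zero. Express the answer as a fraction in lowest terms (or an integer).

E[payout] = (2/40)·125 + (12/40)·(-12) + (8/40)·3 + (11/40)·2 + (7/40)·1 = 159/40
Fair fee = E[payout] = 159/40

159/40 dollars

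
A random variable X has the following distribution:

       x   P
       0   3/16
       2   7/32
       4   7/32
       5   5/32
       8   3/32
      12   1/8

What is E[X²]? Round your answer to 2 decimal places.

32.28

E[X²] = (3/16)·0 + (7/32)·4 + (7/32)·16 + (5/32)·25 + (3/32)·64 + (1/8)·144
     = 1033/32 ≈ 32.28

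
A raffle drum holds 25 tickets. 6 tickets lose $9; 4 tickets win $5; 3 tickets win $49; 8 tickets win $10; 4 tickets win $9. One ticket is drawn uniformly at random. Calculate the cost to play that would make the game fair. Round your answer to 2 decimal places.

E[payout] = (6/25)·(-9) + (4/25)·5 + (3/25)·49 + (8/25)·10 + (4/25)·9 = 229/25
Fair fee = E[payout] = 229/25 ≈ $9.16

$9.16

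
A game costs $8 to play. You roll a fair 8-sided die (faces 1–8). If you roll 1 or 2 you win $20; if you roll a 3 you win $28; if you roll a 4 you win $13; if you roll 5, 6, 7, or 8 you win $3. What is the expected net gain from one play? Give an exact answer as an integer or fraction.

E[payout] = (1/2)·3 + (1/8)·13 + (1/4)·20 + (1/8)·28 = 93/8
Expected profit = 93/8 − 8 = 29/8

29/8 dollars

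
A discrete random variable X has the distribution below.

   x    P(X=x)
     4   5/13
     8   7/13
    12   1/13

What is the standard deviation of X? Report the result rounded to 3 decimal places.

2.423

E[X] = 88/13, E[X²] = 672/13
Var(X) = E[X²] − (E[X])² = 672/13 − 7744/169 = 992/169
SD(X) = √(992/169) ≈ 2.423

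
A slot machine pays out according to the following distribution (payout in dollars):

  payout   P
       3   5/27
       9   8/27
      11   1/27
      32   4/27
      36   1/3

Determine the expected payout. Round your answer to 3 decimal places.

$20.370

E[X] = (5/27)·3 + (8/27)·9 + (1/27)·11 + (4/27)·32 + (1/3)·36
     = 550/27 ≈ 20.370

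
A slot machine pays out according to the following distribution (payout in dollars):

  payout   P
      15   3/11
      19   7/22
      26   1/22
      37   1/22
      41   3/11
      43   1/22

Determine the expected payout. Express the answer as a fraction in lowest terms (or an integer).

575/22 dollars

E[X] = (3/11)·15 + (7/22)·19 + (1/22)·26 + (1/22)·37 + (3/11)·41 + (1/22)·43
     = 575/22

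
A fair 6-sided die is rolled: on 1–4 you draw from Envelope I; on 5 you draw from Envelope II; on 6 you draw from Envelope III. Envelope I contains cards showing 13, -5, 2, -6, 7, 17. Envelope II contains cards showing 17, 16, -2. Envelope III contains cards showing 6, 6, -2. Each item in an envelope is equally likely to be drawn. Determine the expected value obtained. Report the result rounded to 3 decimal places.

E[X | Envelope I] = (13 − 5 + 2 − 6 + 7 + 17)/6 = 14/3
E[X | Envelope II] = (17 + 16 − 2)/3 = 31/3
E[X | Envelope III] = (6 + 6 − 2)/3 = 10/3
E[X] = (2/3)·14/3 + (1/6)·31/3 + (1/6)·10/3 = 97/18 ≈ 5.389

5.389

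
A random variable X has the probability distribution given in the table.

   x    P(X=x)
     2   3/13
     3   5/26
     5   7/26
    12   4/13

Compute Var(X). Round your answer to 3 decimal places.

16.763

E[X] = (3/13)·2 + (5/26)·3 + (7/26)·5 + (4/13)·12 = 79/13
E[X²] = (3/13)·4 + (5/26)·9 + (7/26)·25 + (4/13)·144 = 698/13
Var(X) = 698/13 − (79/13)² = 2833/169 ≈ 16.763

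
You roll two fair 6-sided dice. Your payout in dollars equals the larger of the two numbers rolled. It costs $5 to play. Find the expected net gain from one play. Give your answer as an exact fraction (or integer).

Distribution of the larger of the two numbers rolled: 1 w.p. 1/36, 2 w.p. 1/12, 3 w.p. 5/36, 4 w.p. 7/36, 5 w.p. 1/4, 6 w.p. 11/36
E[payout] = (1/36)·1 + (1/12)·2 + (5/36)·3 + (7/36)·4 + (1/4)·5 + (11/36)·6 = 161/36
Expected profit = 161/36 − 5 = -19/36

-19/36 dollars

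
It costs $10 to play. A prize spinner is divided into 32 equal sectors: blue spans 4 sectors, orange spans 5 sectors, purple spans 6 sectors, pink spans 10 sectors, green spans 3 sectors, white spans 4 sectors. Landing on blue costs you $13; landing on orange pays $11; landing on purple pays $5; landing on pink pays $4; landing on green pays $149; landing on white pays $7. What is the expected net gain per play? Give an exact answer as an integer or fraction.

E[payout] = (4/32)·(-13) + (5/32)·11 + (6/32)·5 + (10/32)·4 + (3/32)·149 + (4/32)·7 = 137/8
Expected profit = 137/8 − 10 = 57/8

57/8 dollars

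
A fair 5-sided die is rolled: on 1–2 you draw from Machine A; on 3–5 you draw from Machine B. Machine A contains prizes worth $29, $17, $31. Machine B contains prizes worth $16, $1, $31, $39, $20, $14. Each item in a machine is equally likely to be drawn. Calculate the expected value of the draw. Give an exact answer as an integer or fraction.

E[X | Machine A] = (29 + 17 + 31)/3 = 77/3
E[X | Machine B] = (16 + 1 + 31 + 39 + 20 + 14)/6 = 121/6
E[X] = (2/5)·77/3 + (3/5)·121/6 = 671/30

671/30 dollars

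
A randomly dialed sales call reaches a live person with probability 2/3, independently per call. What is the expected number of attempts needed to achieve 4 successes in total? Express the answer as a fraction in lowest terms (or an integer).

By linearity (sum of 4 independent geometric waits), E[trials] = 4/p = 4/(2/3) = 6.

6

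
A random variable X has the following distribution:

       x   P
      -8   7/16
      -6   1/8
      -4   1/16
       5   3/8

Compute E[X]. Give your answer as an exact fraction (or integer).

E[X] = (7/16)·(-8) + (1/8)·(-6) + (1/16)·(-4) + (3/8)·5
     = -21/8

-21/8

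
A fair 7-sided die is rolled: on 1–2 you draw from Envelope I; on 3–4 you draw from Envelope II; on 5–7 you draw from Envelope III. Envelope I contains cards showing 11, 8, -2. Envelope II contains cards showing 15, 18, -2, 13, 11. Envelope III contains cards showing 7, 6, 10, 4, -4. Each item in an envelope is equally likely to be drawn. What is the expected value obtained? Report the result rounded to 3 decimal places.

6.733

E[X | Envelope I] = (11 + 8 − 2)/3 = 17/3
E[X | Envelope II] = (15 + 18 − 2 + 13 + 11)/5 = 11
E[X | Envelope III] = (7 + 6 + 10 + 4 − 4)/5 = 23/5
E[X] = (2/7)·17/3 + (2/7)·11 + (3/7)·23/5 = 101/15 ≈ 6.733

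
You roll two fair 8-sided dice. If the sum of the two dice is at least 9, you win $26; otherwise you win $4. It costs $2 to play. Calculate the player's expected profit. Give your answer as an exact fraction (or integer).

E[payout] = (7/16)·4 + (9/16)·26 = 131/8
Expected profit = 131/8 − 2 = 115/8

115/8 dollars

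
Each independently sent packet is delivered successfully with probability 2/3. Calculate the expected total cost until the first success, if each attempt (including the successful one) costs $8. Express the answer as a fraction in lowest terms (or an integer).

$12

E[#attempts] = 1/p = 3/2; E[cost] = 8·3/2 = 12.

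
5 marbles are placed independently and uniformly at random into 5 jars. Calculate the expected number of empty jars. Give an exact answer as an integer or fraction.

1024/625

Let Xⱼ=1 if jar j is empty. P(Xⱼ=1) = ((5-1)/5)^5 = 1024/3125.
By linearity, E[#empty] = 5·1024/3125 = 1024/625.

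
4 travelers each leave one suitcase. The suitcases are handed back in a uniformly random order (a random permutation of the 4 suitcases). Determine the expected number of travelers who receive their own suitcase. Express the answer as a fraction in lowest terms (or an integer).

Let Xᵢ = 1 if person i gets their own suitcase. For each i, P(Xᵢ=1) = 1/4.
By linearity of expectation, E[X₁+…+X_4] = 4·(1/4) = 1.

1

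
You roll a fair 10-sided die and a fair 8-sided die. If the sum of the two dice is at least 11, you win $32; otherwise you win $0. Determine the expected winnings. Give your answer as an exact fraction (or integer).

E[payout] = (11/20)·0 + (9/20)·32 = 72/5

72/5 dollars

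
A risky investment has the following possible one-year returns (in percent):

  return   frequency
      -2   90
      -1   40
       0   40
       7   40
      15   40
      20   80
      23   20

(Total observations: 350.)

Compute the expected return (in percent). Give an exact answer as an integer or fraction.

Total = 350, so P(return=-2) = 90/350, etc.
E[X] = (9/35)·(-2) + (4/35)·(-1) + (4/35)·0 + (4/35)·7 + (4/35)·15 + (8/35)·20 + (2/35)·23
     = 272/35

272/35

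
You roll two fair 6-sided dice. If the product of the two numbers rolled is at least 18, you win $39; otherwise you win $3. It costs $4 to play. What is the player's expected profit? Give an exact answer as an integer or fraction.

$9

E[payout] = (13/18)·3 + (5/18)·39 = 13
Expected profit = 13 − 4 = 9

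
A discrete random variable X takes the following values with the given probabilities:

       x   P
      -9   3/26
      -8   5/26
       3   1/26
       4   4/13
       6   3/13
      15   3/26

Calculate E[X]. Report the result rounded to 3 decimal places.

1.885

E[X] = (3/26)·(-9) + (5/26)·(-8) + (1/26)·3 + (4/13)·4 + (3/13)·6 + (3/26)·15
     = 49/26 ≈ 1.885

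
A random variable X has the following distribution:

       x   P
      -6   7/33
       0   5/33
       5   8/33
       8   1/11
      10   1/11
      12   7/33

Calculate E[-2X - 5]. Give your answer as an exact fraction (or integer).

-437/33

E[-2x-5] = (7/33)·7 + (5/33)·(-5) + (8/33)·(-15) + (1/11)·(-21) + (1/11)·(-25) + (7/33)·(-29)
     = -437/33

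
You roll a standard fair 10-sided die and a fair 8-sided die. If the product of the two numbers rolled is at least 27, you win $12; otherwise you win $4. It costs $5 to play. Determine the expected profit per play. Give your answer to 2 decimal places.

E[payout] = (49/80)·4 + (31/80)·12 = 71/10
Expected profit = 71/10 − 5 = 21/10 ≈ $2.10

$2.10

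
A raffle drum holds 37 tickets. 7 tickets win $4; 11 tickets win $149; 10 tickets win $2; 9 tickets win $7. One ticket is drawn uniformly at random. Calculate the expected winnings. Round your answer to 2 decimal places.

$47.30

E[payout] = (7/37)·4 + (11/37)·149 + (10/37)·2 + (9/37)·7 = 1750/37
≈ $47.30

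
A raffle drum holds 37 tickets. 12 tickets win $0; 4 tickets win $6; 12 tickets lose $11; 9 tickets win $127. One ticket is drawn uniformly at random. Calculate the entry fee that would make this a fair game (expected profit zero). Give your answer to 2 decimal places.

$27.97

E[payout] = (12/37)·0 + (4/37)·6 + (12/37)·(-11) + (9/37)·127 = 1035/37
Fair fee = E[payout] = 1035/37 ≈ $27.97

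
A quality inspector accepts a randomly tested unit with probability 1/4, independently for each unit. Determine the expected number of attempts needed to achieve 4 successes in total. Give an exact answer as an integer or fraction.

By linearity (sum of 4 independent geometric waits), E[trials] = 4/p = 4/(1/4) = 16.

16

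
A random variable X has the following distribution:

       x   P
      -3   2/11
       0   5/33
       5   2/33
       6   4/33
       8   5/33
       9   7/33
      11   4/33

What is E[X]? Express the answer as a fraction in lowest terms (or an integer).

E[X] = (2/11)·(-3) + (5/33)·0 + (2/33)·5 + (4/33)·6 + (5/33)·8 + (7/33)·9 + (4/33)·11
     = 163/33

163/33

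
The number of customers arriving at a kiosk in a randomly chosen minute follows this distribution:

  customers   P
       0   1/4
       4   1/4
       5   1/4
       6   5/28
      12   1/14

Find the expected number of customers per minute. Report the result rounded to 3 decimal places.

E[X] = (1/4)·0 + (1/4)·4 + (1/4)·5 + (5/28)·6 + (1/14)·12
     = 117/28 ≈ 4.179

4.179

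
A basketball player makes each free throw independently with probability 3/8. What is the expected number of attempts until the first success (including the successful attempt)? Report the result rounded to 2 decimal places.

2.67

For a geometric distribution, E[trials] = 1/p = 1/(3/8) = 8/3.
≈ 2.67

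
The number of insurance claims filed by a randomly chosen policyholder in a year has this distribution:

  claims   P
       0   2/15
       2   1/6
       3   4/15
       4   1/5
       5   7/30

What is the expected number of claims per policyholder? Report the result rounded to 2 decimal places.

E[X] = (2/15)·0 + (1/6)·2 + (4/15)·3 + (1/5)·4 + (7/30)·5
     = 31/10 ≈ 3.10

3.10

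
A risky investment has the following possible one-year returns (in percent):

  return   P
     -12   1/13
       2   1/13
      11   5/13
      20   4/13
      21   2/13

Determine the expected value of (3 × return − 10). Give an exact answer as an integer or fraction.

E[3x-10] = (1/13)·(-46) + (1/13)·(-4) + (5/13)·23 + (4/13)·50 + (2/13)·53
     = 371/13

371/13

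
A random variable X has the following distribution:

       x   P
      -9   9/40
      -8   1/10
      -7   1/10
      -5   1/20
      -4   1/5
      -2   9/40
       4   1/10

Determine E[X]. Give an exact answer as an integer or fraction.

-37/8

E[X] = (9/40)·(-9) + (1/10)·(-8) + (1/10)·(-7) + (1/20)·(-5) + (1/5)·(-4) + (9/40)·(-2) + (1/10)·4
     = -37/8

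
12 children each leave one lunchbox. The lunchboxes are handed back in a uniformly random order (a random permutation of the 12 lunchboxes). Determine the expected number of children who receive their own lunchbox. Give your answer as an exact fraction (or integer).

1

Let Xᵢ = 1 if person i gets their own lunchbox. For each i, P(Xᵢ=1) = 1/12.
By linearity of expectation, E[X₁+…+X_12] = 12·(1/12) = 1.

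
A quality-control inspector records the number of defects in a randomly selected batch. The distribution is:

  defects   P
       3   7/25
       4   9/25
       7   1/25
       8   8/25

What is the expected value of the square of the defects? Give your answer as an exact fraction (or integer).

E[X²] = (7/25)·9 + (9/25)·16 + (1/25)·49 + (8/25)·64
     = 768/25

768/25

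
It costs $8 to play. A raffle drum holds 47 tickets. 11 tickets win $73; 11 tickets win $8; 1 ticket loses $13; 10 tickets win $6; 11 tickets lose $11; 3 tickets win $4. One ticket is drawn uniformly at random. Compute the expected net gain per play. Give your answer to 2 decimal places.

E[payout] = (11/47)·73 + (11/47)·8 + (1/47)·(-13) + (10/47)·6 + (11/47)·(-11) + (3/47)·4 = 829/47
Expected profit = 829/47 − 8 = 453/47 ≈ $9.64

$9.64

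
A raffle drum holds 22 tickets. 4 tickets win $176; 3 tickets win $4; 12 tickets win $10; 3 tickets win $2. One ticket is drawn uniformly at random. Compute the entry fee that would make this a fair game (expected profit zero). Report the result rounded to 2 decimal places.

E[payout] = (4/22)·176 + (3/22)·4 + (12/22)·10 + (3/22)·2 = 421/11
Fair fee = E[payout] = 421/11 ≈ $38.27

$38.27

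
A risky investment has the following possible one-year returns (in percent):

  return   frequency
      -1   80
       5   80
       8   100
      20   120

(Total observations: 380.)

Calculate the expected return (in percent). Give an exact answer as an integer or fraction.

Total = 380, so P(return=-1) = 80/380, etc.
E[X] = (4/19)·(-1) + (4/19)·5 + (5/19)·8 + (6/19)·20
     = 176/19

176/19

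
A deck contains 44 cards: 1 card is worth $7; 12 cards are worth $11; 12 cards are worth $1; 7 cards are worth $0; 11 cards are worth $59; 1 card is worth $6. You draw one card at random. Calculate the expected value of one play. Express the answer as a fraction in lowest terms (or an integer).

403/22 dollars

E[payout] = (1/44)·7 + (12/44)·11 + (12/44)·1 + (7/44)·0 + (11/44)·59 + (1/44)·6 = 403/22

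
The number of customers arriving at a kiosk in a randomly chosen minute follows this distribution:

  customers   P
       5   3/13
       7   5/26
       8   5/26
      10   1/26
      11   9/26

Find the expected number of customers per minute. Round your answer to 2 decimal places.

8.23

E[X] = (3/13)·5 + (5/26)·7 + (5/26)·8 + (1/26)·10 + (9/26)·11
     = 107/13 ≈ 8.23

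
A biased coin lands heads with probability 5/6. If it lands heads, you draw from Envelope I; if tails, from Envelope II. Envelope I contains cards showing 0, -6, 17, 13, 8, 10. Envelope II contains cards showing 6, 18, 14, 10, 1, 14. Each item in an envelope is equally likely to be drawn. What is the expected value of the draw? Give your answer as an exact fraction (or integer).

E[X | Envelope I] = (0 − 6 + 17 + 13 + 8 + 10)/6 = 7
E[X | Envelope II] = (6 + 18 + 14 + 10 + 1 + 14)/6 = 21/2
E[X] = (5/6)·7 + (1/6)·21/2 = 91/12

91/12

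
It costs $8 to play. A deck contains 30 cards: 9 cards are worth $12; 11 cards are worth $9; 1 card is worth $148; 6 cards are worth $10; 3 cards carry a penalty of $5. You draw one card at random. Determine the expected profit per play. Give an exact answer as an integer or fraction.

E[payout] = (9/30)·12 + (11/30)·9 + (1/30)·148 + (6/30)·10 + (3/30)·(-5) = 40/3
Expected profit = 40/3 − 8 = 16/3

16/3 dollars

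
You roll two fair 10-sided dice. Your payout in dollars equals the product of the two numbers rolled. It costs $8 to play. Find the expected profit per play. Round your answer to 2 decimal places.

Distribution of the product of the two numbers rolled: 1 w.p. 1/100, 2 w.p. 1/50, 3 w.p. 1/50, 4 w.p. 3/100, 5 w.p. 1/50, 6 w.p. 1/25, …
E[payout] = (1/100)·1 + (1/50)·2 + (1/50)·3 + (3/100)·4 + (1/50)·5 + (1/25)·6 + (1/50)·7 + (1/25)·8 + (3/100)·9 + (1/25)·10 + (1/25)·12 + (1/50)·14 + (1/50)·15 + (3/100)·16 + (1/25)·18 + (1/25)·20 + (1/50)·21 + (1/25)·24 + (1/100)·25 + (1/50)·27 + (1/50)·28 + (1/25)·30 + (1/50)·32 + (1/50)·35 + (3/100)·36 + (1/25)·40 + (1/50)·42 + (1/50)·45 + (1/50)·48 + (1/100)·49 + (1/50)·50 + (1/50)·54 + (1/50)·56 + (1/50)·60 + (1/50)·63 + (1/100)·64 + (1/50)·70 + (1/50)·72 + (1/50)·80 + (1/100)·81 + (1/50)·90 + (1/100)·100 = 121/4
Expected profit = 121/4 − 8 = 89/4 ≈ $22.25

$22.25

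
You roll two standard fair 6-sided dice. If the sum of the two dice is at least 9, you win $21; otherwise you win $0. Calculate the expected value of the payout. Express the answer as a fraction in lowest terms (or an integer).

E[payout] = (13/18)·0 + (5/18)·21 = 35/6

35/6 dollars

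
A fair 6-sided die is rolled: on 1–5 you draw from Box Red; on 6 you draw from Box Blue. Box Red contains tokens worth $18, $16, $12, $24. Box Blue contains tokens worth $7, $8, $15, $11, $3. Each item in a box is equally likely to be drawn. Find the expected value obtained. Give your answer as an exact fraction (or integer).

E[X | Box Red] = (18 + 16 + 12 + 24)/4 = 35/2
E[X | Box Blue] = (7 + 8 + 15 + 11 + 3)/5 = 44/5
E[X] = (5/6)·35/2 + (1/6)·44/5 = 321/20

321/20 dollars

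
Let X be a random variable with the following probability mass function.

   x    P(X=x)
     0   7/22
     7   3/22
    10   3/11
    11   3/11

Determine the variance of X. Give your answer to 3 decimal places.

22.308

E[X] = (7/22)·0 + (3/22)·7 + (3/11)·10 + (3/11)·11 = 147/22
E[X²] = (7/22)·0 + (3/22)·49 + (3/11)·100 + (3/11)·121 = 1473/22
Var(X) = 1473/22 − (147/22)² = 10797/484 ≈ 22.308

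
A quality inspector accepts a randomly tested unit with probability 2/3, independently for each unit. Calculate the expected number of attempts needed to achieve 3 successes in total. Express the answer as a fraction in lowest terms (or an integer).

9/2

By linearity (sum of 3 independent geometric waits), E[trials] = 3/p = 3/(2/3) = 9/2.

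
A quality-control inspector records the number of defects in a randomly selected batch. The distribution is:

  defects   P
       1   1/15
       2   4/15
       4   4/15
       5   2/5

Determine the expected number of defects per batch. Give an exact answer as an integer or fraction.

11/3

E[X] = (1/15)·1 + (4/15)·2 + (4/15)·4 + (2/5)·5
     = 11/3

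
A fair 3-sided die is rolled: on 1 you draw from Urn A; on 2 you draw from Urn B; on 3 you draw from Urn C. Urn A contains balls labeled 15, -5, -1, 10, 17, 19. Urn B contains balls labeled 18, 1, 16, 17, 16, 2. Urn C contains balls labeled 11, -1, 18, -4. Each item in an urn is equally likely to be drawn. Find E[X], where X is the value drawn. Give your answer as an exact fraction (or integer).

E[X | Urn A] = (15 − 5 − 1 + 10 + 17 + 19)/6 = 55/6
E[X | Urn B] = (18 + 1 + 16 + 17 + 16 + 2)/6 = 35/3
E[X | Urn C] = (11 − 1 + 18 − 4)/4 = 6
E[X] = (1/3)·55/6 + (1/3)·35/3 + (1/3)·6 = 161/18

161/18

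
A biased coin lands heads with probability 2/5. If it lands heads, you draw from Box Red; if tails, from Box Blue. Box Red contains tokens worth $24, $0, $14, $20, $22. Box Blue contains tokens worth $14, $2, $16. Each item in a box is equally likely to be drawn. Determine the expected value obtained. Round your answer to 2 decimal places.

E[X | Box Red] = (24 + 0 + 14 + 20 + 22)/5 = 16
E[X | Box Blue] = (14 + 2 + 16)/3 = 32/3
E[X] = (2/5)·16 + (3/5)·32/3 = 64/5 ≈ 12.80

$12.80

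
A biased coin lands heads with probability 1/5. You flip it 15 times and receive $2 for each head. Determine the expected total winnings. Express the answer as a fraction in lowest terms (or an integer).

E[#heads] = 15·1/5 = 3 (linearity over flips).
E[winnings] = 2·3 = 6.

$6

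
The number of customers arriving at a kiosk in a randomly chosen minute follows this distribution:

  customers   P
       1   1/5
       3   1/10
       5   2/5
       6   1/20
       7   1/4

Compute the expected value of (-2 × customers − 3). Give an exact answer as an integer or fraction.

E[-2x-3] = (1/5)·(-5) + (1/10)·(-9) + (2/5)·(-13) + (1/20)·(-15) + (1/4)·(-17)
     = -121/10

-121/10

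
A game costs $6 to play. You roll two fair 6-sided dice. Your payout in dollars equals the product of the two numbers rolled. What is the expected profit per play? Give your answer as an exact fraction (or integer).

25/4 dollars

Distribution of the product of the two numbers rolled: 1 w.p. 1/36, 2 w.p. 1/18, 3 w.p. 1/18, 4 w.p. 1/12, 5 w.p. 1/18, 6 w.p. 1/9, …
E[payout] = (1/36)·1 + (1/18)·2 + (1/18)·3 + (1/12)·4 + (1/18)·5 + (1/9)·6 + (1/18)·8 + (1/36)·9 + (1/18)·10 + (1/9)·12 + (1/18)·15 + (1/36)·16 + (1/18)·18 + (1/18)·20 + (1/18)·24 + (1/36)·25 + (1/18)·30 + (1/36)·36 = 49/4
Expected profit = 49/4 − 6 = 25/4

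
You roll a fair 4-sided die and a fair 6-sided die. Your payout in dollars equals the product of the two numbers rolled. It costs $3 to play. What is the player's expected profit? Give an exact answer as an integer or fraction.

Distribution of the product of the two numbers rolled: 1 w.p. 1/24, 2 w.p. 1/12, 3 w.p. 1/12, 4 w.p. 1/8, 5 w.p. 1/24, 6 w.p. 1/8, …
E[payout] = (1/24)·1 + (1/12)·2 + (1/12)·3 + (1/8)·4 + (1/24)·5 + (1/8)·6 + (1/12)·8 + (1/24)·9 + (1/24)·10 + (1/8)·12 + (1/24)·15 + (1/24)·16 + (1/24)·18 + (1/24)·20 + (1/24)·24 = 35/4
Expected profit = 35/4 − 3 = 23/4

23/4 dollars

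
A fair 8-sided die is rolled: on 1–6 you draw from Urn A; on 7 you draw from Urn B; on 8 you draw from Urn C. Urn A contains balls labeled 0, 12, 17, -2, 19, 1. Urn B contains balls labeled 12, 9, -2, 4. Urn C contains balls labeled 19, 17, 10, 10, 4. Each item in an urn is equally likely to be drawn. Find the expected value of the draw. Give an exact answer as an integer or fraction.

E[X | Urn A] = (0 + 12 + 17 − 2 + 19 + 1)/6 = 47/6
E[X | Urn B] = (12 + 9 − 2 + 4)/4 = 23/4
E[X | Urn C] = (19 + 17 + 10 + 10 + 4)/5 = 12
E[X] = (3/4)·47/6 + (1/8)·23/4 + (1/8)·12 = 259/32

259/32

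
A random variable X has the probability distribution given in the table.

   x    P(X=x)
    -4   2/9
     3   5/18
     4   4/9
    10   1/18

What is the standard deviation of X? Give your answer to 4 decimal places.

E[X] = 41/18, E[X²] = 337/18
Var(X) = E[X²] − (E[X])² = 337/18 − 1681/324 = 4385/324
SD(X) = √(4385/324) ≈ 3.6789

3.6789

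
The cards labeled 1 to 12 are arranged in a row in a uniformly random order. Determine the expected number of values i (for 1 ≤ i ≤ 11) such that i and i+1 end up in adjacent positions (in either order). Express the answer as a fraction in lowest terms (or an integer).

For each i ∈ {1,…,11}, let Xᵢ = 1 if i and i+1 are adjacent. P(Xᵢ=1) = 2·(12−1)!/12! = 2/12.
By linearity, E[ΣXᵢ] = (11)·(2/12) = 11/6.

11/6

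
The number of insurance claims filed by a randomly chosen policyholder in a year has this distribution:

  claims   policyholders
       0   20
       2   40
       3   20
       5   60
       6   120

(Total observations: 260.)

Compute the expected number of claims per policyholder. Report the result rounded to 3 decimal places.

4.462

Total = 260, so P(claims=0) = 20/260, etc.
E[X] = (1/13)·0 + (2/13)·2 + (1/13)·3 + (3/13)·5 + (6/13)·6
     = 58/13 ≈ 4.462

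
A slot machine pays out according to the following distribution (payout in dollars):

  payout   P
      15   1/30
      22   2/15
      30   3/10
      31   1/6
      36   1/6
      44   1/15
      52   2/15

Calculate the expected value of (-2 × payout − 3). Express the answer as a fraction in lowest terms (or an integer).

E[-2x-3] = (1/30)·(-33) + (2/15)·(-47) + (3/10)·(-63) + (1/6)·(-65) + (1/6)·(-75) + (1/15)·(-91) + (2/15)·(-107)
     = -1049/15

-1049/15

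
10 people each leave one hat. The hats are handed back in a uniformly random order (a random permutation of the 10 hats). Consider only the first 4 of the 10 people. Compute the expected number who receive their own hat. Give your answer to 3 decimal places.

0.400

Let Xᵢ = 1 if person i gets their own hat. For each i, P(Xᵢ=1) = 1/10.
By linearity of expectation, E[X₁+…+X_4] = 4·(1/10) = 2/5.
≈ 0.400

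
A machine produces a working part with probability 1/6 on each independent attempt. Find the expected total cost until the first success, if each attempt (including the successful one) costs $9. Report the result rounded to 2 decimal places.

$54.00

E[#attempts] = 1/p = 6; E[cost] = 9·6 = 54.
≈ 54.00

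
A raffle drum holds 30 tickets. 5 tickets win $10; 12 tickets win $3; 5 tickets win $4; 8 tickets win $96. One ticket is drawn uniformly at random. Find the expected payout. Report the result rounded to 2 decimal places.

$29.13

E[payout] = (5/30)·10 + (12/30)·3 + (5/30)·4 + (8/30)·96 = 437/15
≈ $29.13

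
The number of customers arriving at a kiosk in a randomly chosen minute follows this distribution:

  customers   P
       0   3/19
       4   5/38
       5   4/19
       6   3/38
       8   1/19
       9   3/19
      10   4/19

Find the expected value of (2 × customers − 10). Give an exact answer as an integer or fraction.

E[2x-10] = (3/19)·(-10) + (5/38)·(-2) + (4/19)·0 + (3/38)·2 + (1/19)·6 + (3/19)·8 + (4/19)·10
     = 2

2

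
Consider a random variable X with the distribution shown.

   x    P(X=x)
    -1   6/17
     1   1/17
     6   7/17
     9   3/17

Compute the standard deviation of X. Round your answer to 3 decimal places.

E[X] = 64/17, E[X²] = 502/17
Var(X) = E[X²] − (E[X])² = 502/17 − 4096/289 = 4438/289
SD(X) = √(4438/289) ≈ 3.919

3.919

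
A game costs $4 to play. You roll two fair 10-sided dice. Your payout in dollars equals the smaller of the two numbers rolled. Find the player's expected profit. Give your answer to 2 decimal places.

-$0.15

Distribution of the smaller of the two numbers rolled: 1 w.p. 19/100, 2 w.p. 17/100, 3 w.p. 3/20, 4 w.p. 13/100, 5 w.p. 11/100, 6 w.p. 9/100, …
E[payout] = (19/100)·1 + (17/100)·2 + (3/20)·3 + (13/100)·4 + (11/100)·5 + (9/100)·6 + (7/100)·7 + (1/20)·8 + (3/100)·9 + (1/100)·10 = 77/20
Expected profit = 77/20 − 4 = -3/20 ≈ -$0.15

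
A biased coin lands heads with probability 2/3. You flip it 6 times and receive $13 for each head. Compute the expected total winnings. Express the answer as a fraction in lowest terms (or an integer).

E[#heads] = 6·2/3 = 4 (linearity over flips).
E[winnings] = 13·4 = 52.

$52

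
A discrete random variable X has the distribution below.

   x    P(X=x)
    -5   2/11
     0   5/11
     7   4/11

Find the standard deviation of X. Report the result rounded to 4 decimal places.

E[X] = 18/11, E[X²] = 246/11
Var(X) = E[X²] − (E[X])² = 246/11 − 324/121 = 2382/121
SD(X) = √(2382/121) ≈ 4.4369

4.4369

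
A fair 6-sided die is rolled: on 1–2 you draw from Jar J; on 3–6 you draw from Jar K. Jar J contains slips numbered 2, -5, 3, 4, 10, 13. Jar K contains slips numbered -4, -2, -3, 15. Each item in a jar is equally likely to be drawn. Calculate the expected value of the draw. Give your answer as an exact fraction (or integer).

5/2

E[X | Jar J] = (2 − 5 + 3 + 4 + 10 + 13)/6 = 9/2
E[X | Jar K] = (-4 − 2 − 3 + 15)/4 = 3/2
E[X] = (1/3)·9/2 + (2/3)·3/2 = 5/2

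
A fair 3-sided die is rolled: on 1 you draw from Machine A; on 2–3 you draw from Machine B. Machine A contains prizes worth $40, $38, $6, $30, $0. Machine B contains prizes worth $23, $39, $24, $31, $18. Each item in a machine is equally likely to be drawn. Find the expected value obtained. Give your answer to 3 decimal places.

$25.600

E[X | Machine A] = (40 + 38 + 6 + 30 + 0)/5 = 114/5
E[X | Machine B] = (23 + 39 + 24 + 31 + 18)/5 = 27
E[X] = (1/3)·114/5 + (2/3)·27 = 128/5 ≈ 25.600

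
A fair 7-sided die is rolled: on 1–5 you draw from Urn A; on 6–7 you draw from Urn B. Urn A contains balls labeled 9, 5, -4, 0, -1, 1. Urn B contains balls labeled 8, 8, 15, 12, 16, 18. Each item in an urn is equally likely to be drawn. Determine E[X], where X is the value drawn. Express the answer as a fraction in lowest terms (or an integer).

34/7

E[X | Urn A] = (9 + 5 − 4 + 0 − 1 + 1)/6 = 5/3
E[X | Urn B] = (8 + 8 + 15 + 12 + 16 + 18)/6 = 77/6
E[X] = (5/7)·5/3 + (2/7)·77/6 = 34/7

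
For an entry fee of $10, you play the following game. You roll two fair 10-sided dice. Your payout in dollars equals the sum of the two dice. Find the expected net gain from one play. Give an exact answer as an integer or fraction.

Distribution of the sum of the two dice: 2 w.p. 1/100, 3 w.p. 1/50, 4 w.p. 3/100, 5 w.p. 1/25, 6 w.p. 1/20, 7 w.p. 3/50, …
E[payout] = (1/100)·2 + (1/50)·3 + (3/100)·4 + (1/25)·5 + (1/20)·6 + (3/50)·7 + (7/100)·8 + (2/25)·9 + (9/100)·10 + (1/10)·11 + (9/100)·12 + (2/25)·13 + (7/100)·14 + (3/50)·15 + (1/20)·16 + (1/25)·17 + (3/100)·18 + (1/50)·19 + (1/100)·20 = 11
Expected profit = 11 − 10 = 1

$1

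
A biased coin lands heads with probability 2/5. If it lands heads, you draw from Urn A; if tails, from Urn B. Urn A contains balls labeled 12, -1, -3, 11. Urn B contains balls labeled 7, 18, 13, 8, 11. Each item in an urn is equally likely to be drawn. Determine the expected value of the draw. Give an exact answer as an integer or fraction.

E[X | Urn A] = (12 − 1 − 3 + 11)/4 = 19/4
E[X | Urn B] = (7 + 18 + 13 + 8 + 11)/5 = 57/5
E[X] = (2/5)·19/4 + (3/5)·57/5 = 437/50

437/50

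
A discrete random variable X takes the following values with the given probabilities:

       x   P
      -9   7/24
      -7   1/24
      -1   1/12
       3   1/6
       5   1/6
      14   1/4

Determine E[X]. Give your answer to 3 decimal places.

1.833

E[X] = (7/24)·(-9) + (1/24)·(-7) + (1/12)·(-1) + (1/6)·3 + (1/6)·5 + (1/4)·14
     = 11/6 ≈ 1.833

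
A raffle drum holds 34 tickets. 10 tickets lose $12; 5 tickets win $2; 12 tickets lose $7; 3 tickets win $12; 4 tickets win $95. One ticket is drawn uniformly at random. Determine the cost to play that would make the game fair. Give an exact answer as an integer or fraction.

111/17 dollars

E[payout] = (10/34)·(-12) + (5/34)·2 + (12/34)·(-7) + (3/34)·12 + (4/34)·95 = 111/17
Fair fee = E[payout] = 111/17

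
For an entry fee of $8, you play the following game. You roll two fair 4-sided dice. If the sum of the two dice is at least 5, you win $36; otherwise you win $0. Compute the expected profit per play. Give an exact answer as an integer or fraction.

29/2 dollars

E[payout] = (3/8)·0 + (5/8)·36 = 45/2
Expected profit = 45/2 − 8 = 29/2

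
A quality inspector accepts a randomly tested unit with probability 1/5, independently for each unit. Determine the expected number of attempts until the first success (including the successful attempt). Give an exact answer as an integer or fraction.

5

For a geometric distribution, E[trials] = 1/p = 1/(1/5) = 5.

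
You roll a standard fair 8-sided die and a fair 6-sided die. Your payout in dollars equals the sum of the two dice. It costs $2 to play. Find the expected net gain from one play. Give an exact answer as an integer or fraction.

Distribution of the sum of the two dice: 2 w.p. 1/48, 3 w.p. 1/24, 4 w.p. 1/16, 5 w.p. 1/12, 6 w.p. 5/48, 7 w.p. 1/8, …
E[payout] = (1/48)·2 + (1/24)·3 + (1/16)·4 + (1/12)·5 + (5/48)·6 + (1/8)·7 + (1/8)·8 + (1/8)·9 + (5/48)·10 + (1/12)·11 + (1/16)·12 + (1/24)·13 + (1/48)·14 = 8
Expected profit = 8 − 2 = 6

$6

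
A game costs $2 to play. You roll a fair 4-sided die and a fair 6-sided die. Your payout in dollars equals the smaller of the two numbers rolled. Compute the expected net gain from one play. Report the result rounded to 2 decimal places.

$0.08

Distribution of the smaller of the two numbers rolled: 1 w.p. 3/8, 2 w.p. 7/24, 3 w.p. 5/24, 4 w.p. 1/8
E[payout] = (3/8)·1 + (7/24)·2 + (5/24)·3 + (1/8)·4 = 25/12
Expected profit = 25/12 − 2 = 1/12 ≈ $0.08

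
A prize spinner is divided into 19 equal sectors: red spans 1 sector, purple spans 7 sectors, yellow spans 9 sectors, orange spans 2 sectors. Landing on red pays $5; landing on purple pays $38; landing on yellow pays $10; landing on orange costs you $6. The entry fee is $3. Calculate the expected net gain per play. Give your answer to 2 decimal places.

E[payout] = (1/19)·5 + (7/19)·38 + (9/19)·10 + (2/19)·(-6) = 349/19
Expected profit = 349/19 − 3 = 292/19 ≈ $15.37

$15.37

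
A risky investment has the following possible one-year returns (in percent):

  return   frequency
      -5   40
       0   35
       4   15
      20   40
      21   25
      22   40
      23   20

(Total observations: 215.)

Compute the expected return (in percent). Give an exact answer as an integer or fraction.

Total = 215, so P(return=-5) = 40/215, etc.
E[X] = (8/43)·(-5) + (7/43)·0 + (3/43)·4 + (8/43)·20 + (5/43)·21 + (8/43)·22 + (4/43)·23
     = 505/43

505/43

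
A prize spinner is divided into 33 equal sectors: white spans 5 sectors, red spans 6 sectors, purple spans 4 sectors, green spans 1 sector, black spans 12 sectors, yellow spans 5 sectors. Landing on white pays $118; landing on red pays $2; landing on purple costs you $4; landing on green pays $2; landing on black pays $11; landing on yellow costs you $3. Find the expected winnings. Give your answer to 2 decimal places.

$21.36

E[payout] = (5/33)·118 + (6/33)·2 + (4/33)·(-4) + (1/33)·2 + (12/33)·11 + (5/33)·(-3) = 235/11
≈ $21.36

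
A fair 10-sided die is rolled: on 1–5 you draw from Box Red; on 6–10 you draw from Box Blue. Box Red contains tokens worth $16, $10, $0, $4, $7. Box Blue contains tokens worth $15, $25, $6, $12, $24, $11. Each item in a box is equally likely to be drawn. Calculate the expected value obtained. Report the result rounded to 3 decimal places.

E[X | Box Red] = (16 + 10 + 0 + 4 + 7)/5 = 37/5
E[X | Box Blue] = (15 + 25 + 6 + 12 + 24 + 11)/6 = 31/2
E[X] = (1/2)·37/5 + (1/2)·31/2 = 229/20 ≈ 11.450

$11.450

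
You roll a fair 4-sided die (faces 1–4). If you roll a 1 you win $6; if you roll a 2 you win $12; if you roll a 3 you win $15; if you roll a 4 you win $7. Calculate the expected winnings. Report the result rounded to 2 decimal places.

E[payout] = (1/4)·6 + (1/4)·7 + (1/4)·12 + (1/4)·15 = 10
≈ $10.00

$10.00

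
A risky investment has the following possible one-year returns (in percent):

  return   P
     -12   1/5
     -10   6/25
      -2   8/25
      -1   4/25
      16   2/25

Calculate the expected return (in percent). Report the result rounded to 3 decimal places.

E[X] = (1/5)·(-12) + (6/25)·(-10) + (8/25)·(-2) + (4/25)·(-1) + (2/25)·16
     = -108/25 ≈ -4.320

-4.320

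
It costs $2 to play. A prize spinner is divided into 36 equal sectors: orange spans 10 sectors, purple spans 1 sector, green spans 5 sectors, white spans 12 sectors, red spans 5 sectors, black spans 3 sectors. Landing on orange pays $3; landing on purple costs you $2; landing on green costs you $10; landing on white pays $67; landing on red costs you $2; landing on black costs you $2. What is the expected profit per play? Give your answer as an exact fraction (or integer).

347/18 dollars

E[payout] = (10/36)·3 + (1/36)·(-2) + (5/36)·(-10) + (12/36)·67 + (5/36)·(-2) + (3/36)·(-2) = 383/18
Expected profit = 383/18 − 2 = 347/18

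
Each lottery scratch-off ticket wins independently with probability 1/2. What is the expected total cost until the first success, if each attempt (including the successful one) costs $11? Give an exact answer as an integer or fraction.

$22

E[#attempts] = 1/p = 2; E[cost] = 11·2 = 22.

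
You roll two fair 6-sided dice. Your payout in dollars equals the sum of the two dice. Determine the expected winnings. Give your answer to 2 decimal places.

$7.00

Distribution of the sum of the two dice: 2 w.p. 1/36, 3 w.p. 1/18, 4 w.p. 1/12, 5 w.p. 1/9, 6 w.p. 5/36, 7 w.p. 1/6, …
E[payout] = (1/36)·2 + (1/18)·3 + (1/12)·4 + (1/9)·5 + (5/36)·6 + (1/6)·7 + (5/36)·8 + (1/9)·9 + (1/12)·10 + (1/18)·11 + (1/36)·12 = 7
≈ $7.00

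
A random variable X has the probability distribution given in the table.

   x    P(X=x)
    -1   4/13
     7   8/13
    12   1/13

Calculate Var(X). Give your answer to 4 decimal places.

E[X] = (4/13)·(-1) + (8/13)·7 + (1/13)·12 = 64/13
E[X²] = (4/13)·1 + (8/13)·49 + (1/13)·144 = 540/13
Var(X) = 540/13 − (64/13)² = 2924/169 ≈ 17.3018

17.3018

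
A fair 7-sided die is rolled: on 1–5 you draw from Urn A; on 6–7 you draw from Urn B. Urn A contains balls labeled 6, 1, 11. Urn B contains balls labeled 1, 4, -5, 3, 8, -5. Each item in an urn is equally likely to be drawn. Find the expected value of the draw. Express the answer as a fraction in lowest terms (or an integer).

E[X | Urn A] = (6 + 1 + 11)/3 = 6
E[X | Urn B] = (1 + 4 − 5 + 3 + 8 − 5)/6 = 1
E[X] = (5/7)·6 + (2/7)·1 = 32/7

32/7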